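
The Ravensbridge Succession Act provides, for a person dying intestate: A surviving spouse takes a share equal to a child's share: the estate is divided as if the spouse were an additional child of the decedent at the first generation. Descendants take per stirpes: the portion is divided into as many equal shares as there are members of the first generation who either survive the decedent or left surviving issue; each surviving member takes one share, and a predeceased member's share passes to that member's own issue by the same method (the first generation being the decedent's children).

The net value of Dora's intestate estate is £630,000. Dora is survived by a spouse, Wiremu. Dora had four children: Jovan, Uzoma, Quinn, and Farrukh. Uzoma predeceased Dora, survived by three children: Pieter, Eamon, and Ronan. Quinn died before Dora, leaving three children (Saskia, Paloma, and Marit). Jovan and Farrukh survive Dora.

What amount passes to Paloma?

Paloma receives £42,000.

The spouse counts as an additional share at the children's level, so there are 5 primary shares of £126,000. Wiremu takes one such share (£126,000).
The children's combined portion (£504,000) is divided into 4 shares of £126,000: Jovan and Farrukh each take £126,000; Uzoma's £126,000 share passes to Uzoma's issue; Quinn's £126,000 share passes to Quinn's issue.
Uzoma's share (£126,000) is divided into 3 shares of £42,000: Pieter, Eamon, and Ronan each take £42,000.
Quinn's share (£126,000) is divided into 3 shares of £42,000: Saskia, Paloma, and Marit each take £42,000.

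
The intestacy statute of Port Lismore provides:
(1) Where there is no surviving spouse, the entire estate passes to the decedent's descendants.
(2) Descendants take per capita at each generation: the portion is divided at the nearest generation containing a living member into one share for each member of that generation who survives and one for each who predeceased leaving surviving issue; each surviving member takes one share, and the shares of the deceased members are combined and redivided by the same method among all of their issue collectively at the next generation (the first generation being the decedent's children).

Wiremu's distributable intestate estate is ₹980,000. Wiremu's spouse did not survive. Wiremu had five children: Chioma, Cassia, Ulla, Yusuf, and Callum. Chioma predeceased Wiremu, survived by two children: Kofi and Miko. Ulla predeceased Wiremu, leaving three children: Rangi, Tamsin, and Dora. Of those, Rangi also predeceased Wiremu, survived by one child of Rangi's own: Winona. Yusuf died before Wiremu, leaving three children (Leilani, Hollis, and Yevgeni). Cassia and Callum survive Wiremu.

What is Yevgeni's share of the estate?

Yevgeni receives ₹73,500.

The entire ₹980,000 passes to the descendants.
That amount (₹980,000) is divided at the children's generation into 5 shares of ₹196,000. Cassia and Callum each take ₹196,000. The 3 shares of the deceased (Chioma, Ulla, and Yusuf) are combined into a pool of ₹588,000.
That pool (₹588,000) is divided at the grandchildren's generation into 8 shares of ₹73,500. Kofi, Miko, Tamsin, Dora, Leilani, Hollis, and Yevgeni each take ₹73,500. The remaining share for the deceased Rangi (₹73,500) is carried to the next generation.
That pool (₹73,500) passes entirely to Winona, the sole taker at the great-grandchildren's generation.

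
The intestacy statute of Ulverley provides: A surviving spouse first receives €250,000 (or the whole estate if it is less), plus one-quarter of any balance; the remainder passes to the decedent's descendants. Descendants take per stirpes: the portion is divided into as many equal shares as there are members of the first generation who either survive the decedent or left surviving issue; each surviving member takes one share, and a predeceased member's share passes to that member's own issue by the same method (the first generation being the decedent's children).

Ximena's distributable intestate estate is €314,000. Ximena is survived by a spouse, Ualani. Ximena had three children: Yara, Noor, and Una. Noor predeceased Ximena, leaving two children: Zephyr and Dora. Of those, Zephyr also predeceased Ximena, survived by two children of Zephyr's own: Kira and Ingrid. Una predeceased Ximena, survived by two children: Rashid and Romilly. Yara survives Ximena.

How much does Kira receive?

Ualani first takes €250,000, leaving a balance of €64,000. Ualani then takes one-quarter of the balance (€16,000), for a total of €266,000. The remaining €48,000 passes to the descendants.
The descendants' portion (€48,000) is divided into 3 shares of €16,000: Yara takes €16,000; Noor's €16,000 share passes to Noor's issue; Una's €16,000 share passes to Una's issue.
Noor's share (€16,000) is divided into 2 shares of €8,000: Dora takes €8,000; Zephyr's €8,000 share passes to Zephyr's issue.
Zephyr's share (€8,000) is divided into 2 shares of €4,000: Kira and Ingrid each take €4,000.
Una's share (€16,000) is divided into 2 shares of €8,000: Rashid and Romilly each take €8,000.

Kira receives €4,000.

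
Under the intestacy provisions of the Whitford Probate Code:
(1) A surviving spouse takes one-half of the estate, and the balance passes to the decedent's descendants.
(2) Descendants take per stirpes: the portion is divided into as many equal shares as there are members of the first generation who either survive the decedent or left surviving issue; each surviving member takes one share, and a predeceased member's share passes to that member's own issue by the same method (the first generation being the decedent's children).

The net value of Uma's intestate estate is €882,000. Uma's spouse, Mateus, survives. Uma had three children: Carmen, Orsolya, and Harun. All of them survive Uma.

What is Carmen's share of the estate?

Mateus takes one-half of €882,000 = €441,000. The remaining €441,000 passes to the descendants.
The descendants' portion (€441,000) is divided into 3 shares of €147,000: Carmen, Orsolya, and Harun each take €147,000.

Carmen receives €147,000.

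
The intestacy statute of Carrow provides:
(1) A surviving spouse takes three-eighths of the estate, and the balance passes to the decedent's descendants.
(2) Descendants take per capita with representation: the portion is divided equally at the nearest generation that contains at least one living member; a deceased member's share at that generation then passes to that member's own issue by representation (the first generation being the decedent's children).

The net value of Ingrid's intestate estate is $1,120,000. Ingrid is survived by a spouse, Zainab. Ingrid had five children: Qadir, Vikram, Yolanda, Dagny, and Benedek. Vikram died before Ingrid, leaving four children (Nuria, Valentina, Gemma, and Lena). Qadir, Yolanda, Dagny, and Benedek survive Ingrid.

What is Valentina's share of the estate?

Zainab takes three-eighths of $1,120,000 = $420,000. The remaining $700,000 passes to the descendants.
The descendants' portion ($700,000) is divided into 5 shares of $140,000: Qadir, Yolanda, Dagny, and Benedek each take $140,000; Vikram's $140,000 share passes to Vikram's issue.
Vikram's share ($140,000) is divided into 4 shares of $35,000: Nuria, Valentina, Gemma, and Lena each take $35,000.

Valentina receives $35,000.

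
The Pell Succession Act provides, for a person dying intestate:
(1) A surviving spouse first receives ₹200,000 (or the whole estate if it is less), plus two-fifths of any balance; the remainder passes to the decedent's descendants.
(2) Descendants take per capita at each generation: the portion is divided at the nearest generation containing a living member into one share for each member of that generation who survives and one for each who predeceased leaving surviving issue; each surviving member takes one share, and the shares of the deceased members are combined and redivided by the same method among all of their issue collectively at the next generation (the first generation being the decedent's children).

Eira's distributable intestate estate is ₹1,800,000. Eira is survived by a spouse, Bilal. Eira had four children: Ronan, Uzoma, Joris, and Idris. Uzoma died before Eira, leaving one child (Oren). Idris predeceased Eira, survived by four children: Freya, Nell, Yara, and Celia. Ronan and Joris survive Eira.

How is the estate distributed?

Bilal first takes ₹200,000, leaving a balance of ₹1,600,000. Bilal then takes two-fifths of the balance (₹640,000), for a total of ₹840,000. The remaining ₹960,000 passes to the descendants.
The descendants' portion (₹960,000) is divided at the children's generation into 4 shares of ₹240,000. Ronan and Joris each take ₹240,000. The 2 shares of the deceased (Uzoma and Idris) are combined into a pool of ₹480,000.
That pool (₹480,000) is divided at the grandchildren's generation equally among Oren, Freya, Nell, Yara, and Celia: ₹96,000 each.

Bilal: ₹840,000; Ronan: ₹240,000; Oren: ₹96,000; Joris: ₹240,000; Freya: ₹96,000; Nell: ₹96,000; Yara: ₹96,000; Celia: ₹96,000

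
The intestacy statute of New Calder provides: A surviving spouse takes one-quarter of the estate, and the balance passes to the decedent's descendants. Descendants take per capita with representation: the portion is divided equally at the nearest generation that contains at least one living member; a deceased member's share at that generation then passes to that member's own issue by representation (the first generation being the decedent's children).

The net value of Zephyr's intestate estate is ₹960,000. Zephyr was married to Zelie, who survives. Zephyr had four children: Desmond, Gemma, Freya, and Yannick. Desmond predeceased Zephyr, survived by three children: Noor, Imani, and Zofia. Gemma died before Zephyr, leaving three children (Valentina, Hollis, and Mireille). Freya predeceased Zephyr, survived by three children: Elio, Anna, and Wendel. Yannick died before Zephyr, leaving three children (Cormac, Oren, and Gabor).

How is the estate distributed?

Zelie: ₹240,000; Noor: ₹60,000; Imani: ₹60,000; Zofia: ₹60,000; Valentina: ₹60,000; Hollis: ₹60,000; Mireille: ₹60,000; Elio: ₹60,000; Anna: ₹60,000; Wendel: ₹60,000; Cormac: ₹60,000; Oren: ₹60,000; Gabor: ₹60,000

Zelie takes one-quarter of ₹960,000 = ₹240,000. The remaining ₹720,000 passes to the descendants.
No child survives, so the initial division is made at the grandchildren's generation.
The descendants' portion (₹720,000) is divided into 12 shares of ₹60,000: Noor, Imani, Zofia, Valentina, Hollis, Mireille, Elio, Anna, Wendel, Cormac, Oren, and Gabor each take ₹60,000.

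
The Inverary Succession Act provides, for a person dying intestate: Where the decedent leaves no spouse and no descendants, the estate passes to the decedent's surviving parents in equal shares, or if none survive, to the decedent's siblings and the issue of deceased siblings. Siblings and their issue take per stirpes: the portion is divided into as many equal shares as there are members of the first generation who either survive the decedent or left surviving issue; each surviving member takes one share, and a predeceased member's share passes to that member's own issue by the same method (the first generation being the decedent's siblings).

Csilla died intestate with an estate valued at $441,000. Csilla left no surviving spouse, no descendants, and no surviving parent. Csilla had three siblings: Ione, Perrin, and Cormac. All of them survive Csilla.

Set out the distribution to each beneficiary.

The entire $441,000 passes to the siblings and their issue.
That amount ($441,000) is divided into 3 shares of $147,000: Ione, Perrin, and Cormac each take $147,000.

Ione: $147,000; Perrin: $147,000; Cormac: $147,000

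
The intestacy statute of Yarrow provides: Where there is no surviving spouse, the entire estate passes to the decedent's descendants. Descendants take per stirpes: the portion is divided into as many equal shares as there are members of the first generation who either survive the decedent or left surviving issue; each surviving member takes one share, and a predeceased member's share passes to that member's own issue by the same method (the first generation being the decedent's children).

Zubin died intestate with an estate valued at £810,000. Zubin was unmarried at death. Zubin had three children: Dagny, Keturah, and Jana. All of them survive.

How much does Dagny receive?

Dagny receives £270,000.

The entire £810,000 passes to the descendants.
That amount (£810,000) is divided into 3 shares of £270,000: Dagny, Keturah, and Jana each take £270,000.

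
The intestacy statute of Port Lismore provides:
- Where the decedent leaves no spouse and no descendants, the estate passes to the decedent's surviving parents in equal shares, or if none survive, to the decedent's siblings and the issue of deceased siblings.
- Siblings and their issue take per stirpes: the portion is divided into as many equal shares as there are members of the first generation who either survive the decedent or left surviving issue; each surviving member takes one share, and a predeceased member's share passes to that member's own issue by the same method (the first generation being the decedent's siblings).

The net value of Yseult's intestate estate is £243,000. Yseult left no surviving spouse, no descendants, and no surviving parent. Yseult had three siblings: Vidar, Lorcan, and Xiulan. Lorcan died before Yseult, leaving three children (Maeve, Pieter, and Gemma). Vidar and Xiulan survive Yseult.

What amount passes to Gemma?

The entire £243,000 passes to the siblings and their issue.
That amount (£243,000) is divided into 3 shares of £81,000: Vidar and Xiulan each take £81,000; Lorcan's £81,000 share passes to Lorcan's issue.
Lorcan's share (£81,000) is divided into 3 shares of £27,000: Maeve, Pieter, and Gemma each take £27,000.

Gemma receives £27,000.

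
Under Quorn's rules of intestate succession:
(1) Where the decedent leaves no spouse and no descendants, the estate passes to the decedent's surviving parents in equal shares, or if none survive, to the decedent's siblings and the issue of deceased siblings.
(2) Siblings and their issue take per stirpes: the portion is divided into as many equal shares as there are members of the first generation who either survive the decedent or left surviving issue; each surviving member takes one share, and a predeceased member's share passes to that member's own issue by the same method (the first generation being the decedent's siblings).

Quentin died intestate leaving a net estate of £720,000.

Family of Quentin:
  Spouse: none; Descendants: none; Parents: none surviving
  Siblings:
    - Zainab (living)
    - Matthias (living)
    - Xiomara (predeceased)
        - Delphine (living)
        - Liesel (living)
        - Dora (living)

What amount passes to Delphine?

The entire £720,000 passes to the siblings and their issue.
That amount (£720,000) is divided into 3 shares of £240,000: Zainab and Matthias each take £240,000; Xiomara's £240,000 share passes to Xiomara's issue.
Xiomara's share (£240,000) is divided into 3 shares of £80,000: Delphine, Liesel, and Dora each take £80,000.

Delphine receives £80,000.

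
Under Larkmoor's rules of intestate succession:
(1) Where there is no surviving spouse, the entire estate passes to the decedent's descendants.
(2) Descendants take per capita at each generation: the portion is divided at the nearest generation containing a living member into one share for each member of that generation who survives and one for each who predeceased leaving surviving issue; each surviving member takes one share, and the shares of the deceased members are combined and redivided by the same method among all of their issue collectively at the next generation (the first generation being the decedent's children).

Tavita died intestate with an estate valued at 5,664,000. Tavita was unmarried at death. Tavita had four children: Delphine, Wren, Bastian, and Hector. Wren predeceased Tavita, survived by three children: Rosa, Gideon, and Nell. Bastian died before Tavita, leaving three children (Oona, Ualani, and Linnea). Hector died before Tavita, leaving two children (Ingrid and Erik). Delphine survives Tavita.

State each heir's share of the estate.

Delphine: 1,416,000; Rosa: 531,000; Gideon: 531,000; Nell: 531,000; Oona: 531,000; Ualani: 531,000; Linnea: 531,000; Ingrid: 531,000; Erik: 531,000

The entire 5,664,000 passes to the descendants.
That amount (5,664,000) is divided at the children's generation into 4 shares of 1,416,000. Delphine takes 1,416,000. The 3 shares of the deceased (Wren, Bastian, and Hector) are combined into a pool of 4,248,000.
That pool (4,248,000) is divided at the grandchildren's generation equally among Rosa, Gideon, Nell, Oona, Ualani, Linnea, Ingrid, and Erik: 531,000 each.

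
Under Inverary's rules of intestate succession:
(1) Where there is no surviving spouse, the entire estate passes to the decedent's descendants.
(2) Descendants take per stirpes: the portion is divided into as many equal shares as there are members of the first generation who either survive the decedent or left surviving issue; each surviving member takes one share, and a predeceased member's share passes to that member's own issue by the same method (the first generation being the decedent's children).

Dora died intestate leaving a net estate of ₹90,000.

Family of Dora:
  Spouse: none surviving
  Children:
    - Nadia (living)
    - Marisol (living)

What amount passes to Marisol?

The entire ₹90,000 passes to the descendants.
That amount (₹90,000) is divided into 2 shares of ₹45,000: Nadia and Marisol each take ₹45,000.

Marisol receives ₹45,000.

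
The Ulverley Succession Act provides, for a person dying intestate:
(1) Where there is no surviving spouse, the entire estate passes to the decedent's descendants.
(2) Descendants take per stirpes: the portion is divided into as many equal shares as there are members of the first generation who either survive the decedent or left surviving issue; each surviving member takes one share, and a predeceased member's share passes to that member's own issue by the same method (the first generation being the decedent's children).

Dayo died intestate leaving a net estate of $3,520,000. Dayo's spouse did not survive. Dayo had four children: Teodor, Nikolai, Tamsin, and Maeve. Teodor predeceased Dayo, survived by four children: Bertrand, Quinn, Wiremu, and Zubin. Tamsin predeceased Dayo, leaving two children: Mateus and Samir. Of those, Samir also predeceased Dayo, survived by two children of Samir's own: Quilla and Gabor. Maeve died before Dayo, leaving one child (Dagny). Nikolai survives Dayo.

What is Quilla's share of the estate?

The entire $3,520,000 passes to the descendants.
That amount ($3,520,000) is divided into 4 shares of $880,000: Nikolai takes $880,000; Teodor's $880,000 share passes to Teodor's issue; Tamsin's $880,000 share passes to Tamsin's issue; Maeve's $880,000 share passes to Maeve's issue.
Teodor's share ($880,000) is divided into 4 shares of $220,000: Bertrand, Quinn, Wiremu, and Zubin each take $220,000.
Tamsin's share ($880,000) is divided into 2 shares of $440,000: Mateus takes $440,000; Samir's $440,000 share passes to Samir's issue.
Samir's share ($440,000) is divided into 2 shares of $220,000: Quilla and Gabor each take $220,000.
Maeve's share ($880,000) passes entirely to Dagny.

Quilla receives $220,000.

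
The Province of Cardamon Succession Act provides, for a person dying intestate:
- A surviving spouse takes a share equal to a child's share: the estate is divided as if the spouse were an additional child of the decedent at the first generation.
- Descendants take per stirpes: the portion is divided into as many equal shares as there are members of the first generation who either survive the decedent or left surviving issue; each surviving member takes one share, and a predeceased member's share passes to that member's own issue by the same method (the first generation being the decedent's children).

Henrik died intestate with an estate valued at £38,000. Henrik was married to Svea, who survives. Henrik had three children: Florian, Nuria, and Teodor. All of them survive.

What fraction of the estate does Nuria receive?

The spouse counts as an additional share at the children's level, so there are 4 primary shares of £9,500. Svea takes one such share (£9,500).
The children's combined portion (£28,500) is divided into 3 shares of £9,500: Florian, Nuria, and Teodor each take £9,500.

Nuria receives 1/4 of the estate.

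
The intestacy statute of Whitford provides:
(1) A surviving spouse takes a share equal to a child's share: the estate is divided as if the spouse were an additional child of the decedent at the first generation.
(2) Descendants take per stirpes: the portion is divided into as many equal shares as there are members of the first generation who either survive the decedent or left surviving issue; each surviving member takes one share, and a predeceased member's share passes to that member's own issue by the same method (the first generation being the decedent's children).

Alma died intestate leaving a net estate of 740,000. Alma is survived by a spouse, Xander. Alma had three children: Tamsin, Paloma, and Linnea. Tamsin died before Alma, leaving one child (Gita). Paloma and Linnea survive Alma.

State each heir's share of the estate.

The spouse counts as an additional share at the children's level, so there are 4 primary shares of 185,000. Xander takes one such share (185,000).
The children's combined portion (555,000) is divided into 3 shares of 185,000: Paloma and Linnea each take 185,000; Tamsin's 185,000 share passes to Tamsin's issue.
Tamsin's share (185,000) passes entirely to Gita.

Xander: 185,000; Gita: 185,000; Paloma: 185,000; Linnea: 185,000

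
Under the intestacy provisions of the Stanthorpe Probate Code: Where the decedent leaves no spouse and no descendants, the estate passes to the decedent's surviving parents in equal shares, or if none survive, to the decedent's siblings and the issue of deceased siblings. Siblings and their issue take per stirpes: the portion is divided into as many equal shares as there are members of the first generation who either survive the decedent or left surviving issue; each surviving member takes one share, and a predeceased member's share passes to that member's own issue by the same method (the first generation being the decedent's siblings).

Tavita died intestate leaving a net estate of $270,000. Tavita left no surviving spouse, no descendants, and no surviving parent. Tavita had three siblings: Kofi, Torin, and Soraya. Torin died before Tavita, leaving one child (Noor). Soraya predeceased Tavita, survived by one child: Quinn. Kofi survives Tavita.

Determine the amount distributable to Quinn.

The entire $270,000 passes to the siblings and their issue.
That amount ($270,000) is divided into 3 shares of $90,000: Kofi takes $90,000; Torin's $90,000 share passes to Torin's issue; Soraya's $90,000 share passes to Soraya's issue.
Torin's share ($90,000) passes entirely to Noor.
Soraya's share ($90,000) passes entirely to Quinn.

Quinn receives $90,000.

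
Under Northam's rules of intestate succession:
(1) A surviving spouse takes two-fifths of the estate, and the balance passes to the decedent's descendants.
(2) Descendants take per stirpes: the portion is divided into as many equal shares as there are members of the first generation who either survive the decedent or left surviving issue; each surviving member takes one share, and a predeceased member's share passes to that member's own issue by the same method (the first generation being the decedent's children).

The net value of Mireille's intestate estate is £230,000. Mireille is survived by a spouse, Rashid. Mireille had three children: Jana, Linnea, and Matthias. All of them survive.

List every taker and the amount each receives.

Rashid: £92,000; Jana: £46,000; Linnea: £46,000; Matthias: £46,000

Rashid takes two-fifths of £230,000 = £92,000. The remaining £138,000 passes to the descendants.
The descendants' portion (£138,000) is divided into 3 shares of £46,000: Jana, Linnea, and Matthias each take £46,000.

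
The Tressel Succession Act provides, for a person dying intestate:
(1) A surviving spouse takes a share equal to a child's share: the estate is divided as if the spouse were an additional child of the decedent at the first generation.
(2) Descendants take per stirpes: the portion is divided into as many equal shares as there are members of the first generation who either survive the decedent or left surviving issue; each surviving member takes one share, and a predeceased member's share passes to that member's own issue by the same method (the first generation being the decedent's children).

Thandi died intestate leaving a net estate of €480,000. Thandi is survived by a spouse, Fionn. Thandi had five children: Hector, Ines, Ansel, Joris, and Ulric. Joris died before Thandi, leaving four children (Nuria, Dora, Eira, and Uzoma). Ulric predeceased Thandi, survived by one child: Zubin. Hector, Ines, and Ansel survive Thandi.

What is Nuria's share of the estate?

Nuria receives €20,000.

The spouse counts as an additional share at the children's level, so there are 6 primary shares of €80,000. Fionn takes one such share (€80,000).
The children's combined portion (€400,000) is divided into 5 shares of €80,000: Hector, Ines, and Ansel each take €80,000; Joris's €80,000 share passes to Joris's issue; Ulric's €80,000 share passes to Ulric's issue.
Joris's share (€80,000) is divided into 4 shares of €20,000: Nuria, Dora, Eira, and Uzoma each take €20,000.
Ulric's share (€80,000) passes entirely to Zubin.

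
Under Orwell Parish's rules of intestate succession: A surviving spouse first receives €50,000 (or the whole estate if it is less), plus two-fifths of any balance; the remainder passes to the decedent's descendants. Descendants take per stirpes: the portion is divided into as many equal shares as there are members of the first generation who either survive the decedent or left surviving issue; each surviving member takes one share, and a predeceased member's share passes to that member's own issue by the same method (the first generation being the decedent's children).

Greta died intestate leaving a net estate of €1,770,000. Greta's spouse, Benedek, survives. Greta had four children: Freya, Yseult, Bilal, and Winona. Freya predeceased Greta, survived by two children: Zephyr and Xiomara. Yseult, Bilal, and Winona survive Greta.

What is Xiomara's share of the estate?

Xiomara receives €129,000.

Benedek first takes €50,000, leaving a balance of €1,720,000. Benedek then takes two-fifths of the balance (€688,000), for a total of €738,000. The remaining €1,032,000 passes to the descendants.
The descendants' portion (€1,032,000) is divided into 4 shares of €258,000: Yseult, Bilal, and Winona each take €258,000; Freya's €258,000 share passes to Freya's issue.
Freya's share (€258,000) is divided into 2 shares of €129,000: Zephyr and Xiomara each take €129,000.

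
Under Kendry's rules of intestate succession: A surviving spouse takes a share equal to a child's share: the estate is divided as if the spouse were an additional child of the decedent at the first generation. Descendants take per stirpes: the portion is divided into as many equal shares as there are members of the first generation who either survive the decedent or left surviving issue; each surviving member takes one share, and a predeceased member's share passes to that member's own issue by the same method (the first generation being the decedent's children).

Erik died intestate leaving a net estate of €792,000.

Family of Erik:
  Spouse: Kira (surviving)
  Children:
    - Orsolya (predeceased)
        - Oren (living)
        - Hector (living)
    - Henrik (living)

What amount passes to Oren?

Oren receives €132,000.

The spouse counts as an additional share at the children's level, so there are 3 primary shares of €264,000. Kira takes one such share (€264,000).
The children's combined portion (€528,000) is divided into 2 shares of €264,000: Henrik takes €264,000; Orsolya's €264,000 share passes to Orsolya's issue.
Orsolya's share (€264,000) is divided into 2 shares of €132,000: Oren and Hector each take €132,000.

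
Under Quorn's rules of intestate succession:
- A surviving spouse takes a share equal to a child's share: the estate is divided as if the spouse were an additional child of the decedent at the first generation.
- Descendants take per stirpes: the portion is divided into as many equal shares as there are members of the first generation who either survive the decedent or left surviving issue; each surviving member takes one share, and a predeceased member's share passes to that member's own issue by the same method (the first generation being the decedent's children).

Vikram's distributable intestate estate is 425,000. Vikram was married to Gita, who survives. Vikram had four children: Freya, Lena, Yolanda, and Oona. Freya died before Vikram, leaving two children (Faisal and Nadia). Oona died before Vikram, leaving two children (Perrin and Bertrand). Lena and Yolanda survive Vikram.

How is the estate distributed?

Gita: 85,000; Faisal: 42,500; Nadia: 42,500; Lena: 85,000; Yolanda: 85,000; Perrin: 42,500; Bertrand: 42,500

The spouse counts as an additional share at the children's level, so there are 5 primary shares of 85,000. Gita takes one such share (85,000).
The children's combined portion (340,000) is divided into 4 shares of 85,000: Lena and Yolanda each take 85,000; Freya's 85,000 share passes to Freya's issue; Oona's 85,000 share passes to Oona's issue.
Freya's share (85,000) is divided into 2 shares of 42,500: Faisal and Nadia each take 42,500.
Oona's share (85,000) is divided into 2 shares of 42,500: Perrin and Bertrand each take 42,500.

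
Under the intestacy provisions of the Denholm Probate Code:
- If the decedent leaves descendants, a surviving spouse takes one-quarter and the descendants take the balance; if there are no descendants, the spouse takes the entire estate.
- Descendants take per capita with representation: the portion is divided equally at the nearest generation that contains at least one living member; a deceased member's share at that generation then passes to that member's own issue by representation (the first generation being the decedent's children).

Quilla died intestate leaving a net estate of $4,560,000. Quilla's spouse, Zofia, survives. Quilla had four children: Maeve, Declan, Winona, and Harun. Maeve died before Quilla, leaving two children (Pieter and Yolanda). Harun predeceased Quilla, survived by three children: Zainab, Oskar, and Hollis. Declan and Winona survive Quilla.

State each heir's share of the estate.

Zofia: $1,140,000; Pieter: $427,500; Yolanda: $427,500; Declan: $855,000; Winona: $855,000; Zainab: $285,000; Oskar: $285,000; Hollis: $285,000

Zofia takes one-quarter of $4,560,000 = $1,140,000. The remaining $3,420,000 passes to the descendants.
The descendants' portion ($3,420,000) is divided into 4 shares of $855,000: Declan and Winona each take $855,000; Maeve's $855,000 share passes to Maeve's issue; Harun's $855,000 share passes to Harun's issue.
Maeve's share ($855,000) is divided into 2 shares of $427,500: Pieter and Yolanda each take $427,500.
Harun's share ($855,000) is divided into 3 shares of $285,000: Zainab, Oskar, and Hollis each take $285,000.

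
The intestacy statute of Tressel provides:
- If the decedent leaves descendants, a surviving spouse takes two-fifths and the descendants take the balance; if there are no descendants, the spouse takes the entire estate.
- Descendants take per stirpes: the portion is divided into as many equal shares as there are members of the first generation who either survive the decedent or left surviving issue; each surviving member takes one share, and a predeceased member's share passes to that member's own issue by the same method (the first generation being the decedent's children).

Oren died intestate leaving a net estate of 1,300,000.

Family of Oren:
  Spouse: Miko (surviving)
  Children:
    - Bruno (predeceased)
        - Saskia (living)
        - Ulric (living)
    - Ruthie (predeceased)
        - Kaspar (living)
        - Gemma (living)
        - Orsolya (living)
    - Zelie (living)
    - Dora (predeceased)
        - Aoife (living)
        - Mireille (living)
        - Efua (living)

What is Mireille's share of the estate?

Miko takes two-fifths of 1,300,000 = 520,000. The remaining 780,000 passes to the descendants.
The descendants' portion (780,000) is divided into 4 shares of 195,000: Zelie takes 195,000; Bruno's 195,000 share passes to Bruno's issue; Ruthie's 195,000 share passes to Ruthie's issue; Dora's 195,000 share passes to Dora's issue.
Bruno's share (195,000) is divided into 2 shares of 97,500: Saskia and Ulric each take 97,500.
Ruthie's share (195,000) is divided into 3 shares of 65,000: Kaspar, Gemma, and Orsolya each take 65,000.
Dora's share (195,000) is divided into 3 shares of 65,000: Aoife, Mireille, and Efua each take 65,000.

Mireille receives 65,000.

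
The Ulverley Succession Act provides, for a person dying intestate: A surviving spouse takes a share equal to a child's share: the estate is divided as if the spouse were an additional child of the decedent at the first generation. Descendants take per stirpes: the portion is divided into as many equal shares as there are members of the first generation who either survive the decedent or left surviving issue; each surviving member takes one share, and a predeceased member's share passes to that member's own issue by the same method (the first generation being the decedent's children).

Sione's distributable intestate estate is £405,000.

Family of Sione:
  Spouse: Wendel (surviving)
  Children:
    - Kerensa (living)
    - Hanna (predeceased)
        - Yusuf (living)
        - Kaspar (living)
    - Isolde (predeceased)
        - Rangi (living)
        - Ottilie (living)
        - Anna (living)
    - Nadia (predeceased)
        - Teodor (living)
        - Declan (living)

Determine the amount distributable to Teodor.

Teodor receives £40,500.

The spouse counts as an additional share at the children's level, so there are 5 primary shares of £81,000. Wendel takes one such share (£81,000).
The children's combined portion (£324,000) is divided into 4 shares of £81,000: Kerensa takes £81,000; Hanna's £81,000 share passes to Hanna's issue; Isolde's £81,000 share passes to Isolde's issue; Nadia's £81,000 share passes to Nadia's issue.
Hanna's share (£81,000) is divided into 2 shares of £40,500: Yusuf and Kaspar each take £40,500.
Isolde's share (£81,000) is divided into 3 shares of £27,000: Rangi, Ottilie, and Anna each take £27,000.
Nadia's share (£81,000) is divided into 2 shares of £40,500: Teodor and Declan each take £40,500.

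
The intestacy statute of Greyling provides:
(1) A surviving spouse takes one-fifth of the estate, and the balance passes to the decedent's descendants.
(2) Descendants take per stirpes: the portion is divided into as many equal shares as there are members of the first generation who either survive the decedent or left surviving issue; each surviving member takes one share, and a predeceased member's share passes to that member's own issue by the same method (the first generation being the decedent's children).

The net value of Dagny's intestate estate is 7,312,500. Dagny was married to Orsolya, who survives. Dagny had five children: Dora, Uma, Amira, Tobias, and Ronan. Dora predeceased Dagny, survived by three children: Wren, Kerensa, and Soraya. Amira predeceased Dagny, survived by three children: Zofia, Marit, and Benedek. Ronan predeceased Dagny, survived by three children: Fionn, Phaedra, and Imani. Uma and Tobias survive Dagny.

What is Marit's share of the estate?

Marit receives 390,000.

Orsolya takes one-fifth of 7,312,500 = 1,462,500. The remaining 5,850,000 passes to the descendants.
The descendants' portion (5,850,000) is divided into 5 shares of 1,170,000: Uma and Tobias each take 1,170,000; Dora's 1,170,000 share passes to Dora's issue; Amira's 1,170,000 share passes to Amira's issue; Ronan's 1,170,000 share passes to Ronan's issue.
Dora's share (1,170,000) is divided into 3 shares of 390,000: Wren, Kerensa, and Soraya each take 390,000.
Amira's share (1,170,000) is divided into 3 shares of 390,000: Zofia, Marit, and Benedek each take 390,000.
Ronan's share (1,170,000) is divided into 3 shares of 390,000: Fionn, Phaedra, and Imani each take 390,000.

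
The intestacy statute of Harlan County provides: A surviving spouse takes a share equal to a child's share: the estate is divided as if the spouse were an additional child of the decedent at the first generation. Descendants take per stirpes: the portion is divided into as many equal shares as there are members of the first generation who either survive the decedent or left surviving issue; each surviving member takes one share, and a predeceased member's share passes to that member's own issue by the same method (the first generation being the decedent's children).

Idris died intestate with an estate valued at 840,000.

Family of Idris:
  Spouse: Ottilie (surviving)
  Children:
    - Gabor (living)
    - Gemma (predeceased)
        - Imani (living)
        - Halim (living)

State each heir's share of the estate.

Ottilie: 280,000; Gabor: 280,000; Imani: 140,000; Halim: 140,000

The spouse counts as an additional share at the children's level, so there are 3 primary shares of 280,000. Ottilie takes one such share (280,000).
The children's combined portion (560,000) is divided into 2 shares of 280,000: Gabor takes 280,000; Gemma's 280,000 share passes to Gemma's issue.
Gemma's share (280,000) is divided into 2 shares of 140,000: Imani and Halim each take 140,000.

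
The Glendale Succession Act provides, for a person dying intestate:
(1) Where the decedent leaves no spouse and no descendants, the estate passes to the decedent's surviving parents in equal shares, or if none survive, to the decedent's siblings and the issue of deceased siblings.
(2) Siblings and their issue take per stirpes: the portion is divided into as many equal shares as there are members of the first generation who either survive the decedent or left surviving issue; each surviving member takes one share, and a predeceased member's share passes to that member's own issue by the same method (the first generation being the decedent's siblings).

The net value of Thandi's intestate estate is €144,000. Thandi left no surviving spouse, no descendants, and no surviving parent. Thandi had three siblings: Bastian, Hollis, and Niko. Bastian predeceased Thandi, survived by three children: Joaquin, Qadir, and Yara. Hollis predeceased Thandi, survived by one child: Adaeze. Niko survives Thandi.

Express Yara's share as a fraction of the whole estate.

Yara receives 1/9 of the estate.

The entire €144,000 passes to the siblings and their issue.
That amount (€144,000) is divided into 3 shares of €48,000: Niko takes €48,000; Bastian's €48,000 share passes to Bastian's issue; Hollis's €48,000 share passes to Hollis's issue.
Bastian's share (€48,000) is divided into 3 shares of €16,000: Joaquin, Qadir, and Yara each take €16,000.
Hollis's share (€48,000) passes entirely to Adaeze.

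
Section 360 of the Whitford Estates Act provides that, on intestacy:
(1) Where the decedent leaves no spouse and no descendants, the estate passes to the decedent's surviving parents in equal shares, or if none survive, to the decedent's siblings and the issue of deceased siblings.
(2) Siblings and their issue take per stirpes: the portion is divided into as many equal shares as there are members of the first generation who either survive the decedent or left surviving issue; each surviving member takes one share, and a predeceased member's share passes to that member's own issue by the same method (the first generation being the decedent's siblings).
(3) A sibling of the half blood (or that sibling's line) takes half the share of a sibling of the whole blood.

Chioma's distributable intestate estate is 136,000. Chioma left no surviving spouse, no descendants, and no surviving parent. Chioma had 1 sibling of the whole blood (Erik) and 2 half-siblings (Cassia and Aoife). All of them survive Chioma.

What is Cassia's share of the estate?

The entire 136,000 passes to the siblings and their issue.
Counting each half-blood sibling's line as half a unit, there are 2 units in 136,000, so one unit is 68,000. Whole-blood lines (Erik) take 68,000 each; half-blood lines (Cassia and Aoife) take 34,000 each.

Cassia receives 34,000.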